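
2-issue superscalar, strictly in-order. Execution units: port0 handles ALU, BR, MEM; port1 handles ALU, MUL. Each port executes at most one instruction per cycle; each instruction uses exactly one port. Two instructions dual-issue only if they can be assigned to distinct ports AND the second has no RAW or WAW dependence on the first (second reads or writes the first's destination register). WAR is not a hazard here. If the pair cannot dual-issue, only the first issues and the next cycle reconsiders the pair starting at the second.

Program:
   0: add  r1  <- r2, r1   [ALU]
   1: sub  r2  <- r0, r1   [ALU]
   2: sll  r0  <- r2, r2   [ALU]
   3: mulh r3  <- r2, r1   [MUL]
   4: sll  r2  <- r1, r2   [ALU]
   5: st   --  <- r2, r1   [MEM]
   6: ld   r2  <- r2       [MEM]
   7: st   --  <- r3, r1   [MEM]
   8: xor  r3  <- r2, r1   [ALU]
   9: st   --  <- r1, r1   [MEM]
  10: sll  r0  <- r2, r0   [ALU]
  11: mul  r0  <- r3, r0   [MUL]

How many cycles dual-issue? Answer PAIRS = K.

t=0 i0:add ; RAW r1
t=1 i1:sub ; RAW r2
t=2 i2&i3:sll/mulh ; 2-wide
t=3 i4:sll ; RAW r2
t=4 i5:st ; no-port MEM/MEM
t=5 i6:ld ; no-port MEM/MEM
t=6 i7&i8:st/xor ; 2-wide
t=7 i9&i10:st/sll ; 2-wide
t=8 i11:mul ; tail

PAIRS = 3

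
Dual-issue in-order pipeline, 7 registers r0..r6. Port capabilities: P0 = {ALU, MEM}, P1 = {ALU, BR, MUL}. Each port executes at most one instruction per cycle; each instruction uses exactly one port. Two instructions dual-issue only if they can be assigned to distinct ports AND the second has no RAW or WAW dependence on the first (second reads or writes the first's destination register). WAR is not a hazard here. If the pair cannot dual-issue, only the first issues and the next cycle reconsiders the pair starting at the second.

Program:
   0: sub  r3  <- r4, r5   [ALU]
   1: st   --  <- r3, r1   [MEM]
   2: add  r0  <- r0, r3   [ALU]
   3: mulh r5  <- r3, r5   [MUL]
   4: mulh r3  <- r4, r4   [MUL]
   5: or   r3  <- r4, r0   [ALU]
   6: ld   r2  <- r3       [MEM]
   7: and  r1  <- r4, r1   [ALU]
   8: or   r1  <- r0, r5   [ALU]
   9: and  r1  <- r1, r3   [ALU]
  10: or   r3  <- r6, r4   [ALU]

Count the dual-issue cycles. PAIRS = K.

c0: i0 sub.ALU  RAW r3
c1: i1+i2 st.MEM/add.ALU  pair
c2: i3 mulh.MUL  no-port MUL/MUL
c3: i4 mulh.MUL  WAW r3
c4: i5 or.ALU  RAW r3
c5: i6+i7 ld.MEM/and.ALU  pair
c6: i8 or.ALU  RAW+WAW r1
c7: i9+i10 and.ALU/or.ALU  pair

PAIRS = 3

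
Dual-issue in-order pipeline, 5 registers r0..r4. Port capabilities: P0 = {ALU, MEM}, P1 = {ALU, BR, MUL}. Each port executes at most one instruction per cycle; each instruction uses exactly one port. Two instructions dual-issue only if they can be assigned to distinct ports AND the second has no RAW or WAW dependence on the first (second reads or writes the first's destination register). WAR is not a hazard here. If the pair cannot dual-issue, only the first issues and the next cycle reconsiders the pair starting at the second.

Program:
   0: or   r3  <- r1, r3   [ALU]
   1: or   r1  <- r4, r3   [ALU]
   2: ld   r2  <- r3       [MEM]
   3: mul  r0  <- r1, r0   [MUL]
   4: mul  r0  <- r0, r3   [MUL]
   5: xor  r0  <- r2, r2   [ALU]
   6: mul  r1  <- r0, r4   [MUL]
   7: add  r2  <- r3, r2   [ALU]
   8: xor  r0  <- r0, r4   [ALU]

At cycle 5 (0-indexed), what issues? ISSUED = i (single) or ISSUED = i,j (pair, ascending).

ISSUED = 6,7

0. or @i0  | RAW r3
1. or+ld @i1,i2  | pair
2. mul @i3  | no-port MUL/MUL
3. mul @i4  | WAW r0
4. xor @i5  | RAW r0
5. mul+add @i6,i7  | pair
6. xor @i8  | tail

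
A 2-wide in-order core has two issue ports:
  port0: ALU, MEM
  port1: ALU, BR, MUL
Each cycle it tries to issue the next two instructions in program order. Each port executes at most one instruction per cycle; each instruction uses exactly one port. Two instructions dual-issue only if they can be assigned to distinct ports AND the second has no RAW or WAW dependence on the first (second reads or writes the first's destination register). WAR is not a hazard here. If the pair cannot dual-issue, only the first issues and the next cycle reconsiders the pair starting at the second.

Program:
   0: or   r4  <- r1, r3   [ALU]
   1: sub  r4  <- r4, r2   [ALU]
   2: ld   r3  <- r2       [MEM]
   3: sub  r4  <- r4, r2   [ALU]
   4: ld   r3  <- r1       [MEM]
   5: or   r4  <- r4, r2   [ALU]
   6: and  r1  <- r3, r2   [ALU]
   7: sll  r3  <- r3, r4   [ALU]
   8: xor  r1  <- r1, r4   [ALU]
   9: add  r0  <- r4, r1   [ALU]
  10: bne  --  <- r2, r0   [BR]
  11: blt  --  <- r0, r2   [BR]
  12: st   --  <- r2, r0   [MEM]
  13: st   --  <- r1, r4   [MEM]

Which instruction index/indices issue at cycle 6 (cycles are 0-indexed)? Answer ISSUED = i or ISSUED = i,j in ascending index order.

  cy0 -> i0 (or) RAW+WAW r4
  cy1 -> i1,i2 (sub ld) 2-wide
  cy2 -> i3,i4 (sub ld) 2-wide
  cy3 -> i5,i6 (or and) 2-wide
  cy4 -> i7,i8 (sll xor) 2-wide
  cy5 -> i9 (add) RAW r0
  cy6 -> i10 (bne) no-port BR/BR
  cy7 -> i11,i12 (blt st) 2-wide
  cy8 -> i13 (st) tail

ISSUED = 10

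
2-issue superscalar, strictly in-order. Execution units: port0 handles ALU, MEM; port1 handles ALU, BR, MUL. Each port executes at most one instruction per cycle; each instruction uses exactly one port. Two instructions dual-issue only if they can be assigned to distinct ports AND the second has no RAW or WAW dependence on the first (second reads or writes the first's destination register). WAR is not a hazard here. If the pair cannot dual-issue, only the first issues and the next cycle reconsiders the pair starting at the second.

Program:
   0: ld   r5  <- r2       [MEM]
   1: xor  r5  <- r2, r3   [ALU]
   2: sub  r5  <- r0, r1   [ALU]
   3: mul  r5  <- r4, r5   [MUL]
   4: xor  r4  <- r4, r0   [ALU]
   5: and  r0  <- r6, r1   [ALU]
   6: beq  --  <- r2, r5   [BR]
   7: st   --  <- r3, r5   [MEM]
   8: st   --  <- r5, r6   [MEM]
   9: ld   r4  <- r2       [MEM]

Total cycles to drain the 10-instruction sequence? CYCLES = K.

CYCLES = 8

#0 head=0: ld.MEM i0 WAW r5
#1 head=1: xor.ALU i1 WAW r5
#2 head=2: sub.ALU i2 RAW+WAW r5
#3 head=3: mul.MUL/xor.ALU i3/i4 2-wide
#4 head=5: and.ALU/beq.BR i5/i6 2-wide
#5 head=7: st.MEM i7 no-port MEM/MEM
#6 head=8: st.MEM i8 no-port MEM/MEM
#7 head=9: ld.MEM i9 tail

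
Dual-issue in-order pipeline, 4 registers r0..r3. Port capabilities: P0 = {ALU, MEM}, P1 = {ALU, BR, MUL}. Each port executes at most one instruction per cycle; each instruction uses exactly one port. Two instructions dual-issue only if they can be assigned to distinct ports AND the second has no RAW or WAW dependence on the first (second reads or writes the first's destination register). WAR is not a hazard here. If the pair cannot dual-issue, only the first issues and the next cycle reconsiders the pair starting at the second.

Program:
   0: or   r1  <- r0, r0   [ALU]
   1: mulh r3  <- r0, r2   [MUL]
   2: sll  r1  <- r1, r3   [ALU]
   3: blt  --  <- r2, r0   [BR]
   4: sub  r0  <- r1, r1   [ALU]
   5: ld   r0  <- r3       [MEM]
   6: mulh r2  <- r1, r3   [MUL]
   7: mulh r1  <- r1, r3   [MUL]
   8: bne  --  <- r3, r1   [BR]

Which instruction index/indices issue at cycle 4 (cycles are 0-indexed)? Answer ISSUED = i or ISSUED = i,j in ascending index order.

  cy0 -> i0/i1 (or.ALU/mulh.MUL) 2-wide
  cy1 -> i2/i3 (sll.ALU/blt.BR) 2-wide
  cy2 -> i4 (sub.ALU) WAW r0
  cy3 -> i5/i6 (ld.MEM/mulh.MUL) 2-wide
  cy4 -> i7 (mulh.MUL) no-port MUL/BR
  cy5 -> i8 (bne.BR) tail

ISSUED = 7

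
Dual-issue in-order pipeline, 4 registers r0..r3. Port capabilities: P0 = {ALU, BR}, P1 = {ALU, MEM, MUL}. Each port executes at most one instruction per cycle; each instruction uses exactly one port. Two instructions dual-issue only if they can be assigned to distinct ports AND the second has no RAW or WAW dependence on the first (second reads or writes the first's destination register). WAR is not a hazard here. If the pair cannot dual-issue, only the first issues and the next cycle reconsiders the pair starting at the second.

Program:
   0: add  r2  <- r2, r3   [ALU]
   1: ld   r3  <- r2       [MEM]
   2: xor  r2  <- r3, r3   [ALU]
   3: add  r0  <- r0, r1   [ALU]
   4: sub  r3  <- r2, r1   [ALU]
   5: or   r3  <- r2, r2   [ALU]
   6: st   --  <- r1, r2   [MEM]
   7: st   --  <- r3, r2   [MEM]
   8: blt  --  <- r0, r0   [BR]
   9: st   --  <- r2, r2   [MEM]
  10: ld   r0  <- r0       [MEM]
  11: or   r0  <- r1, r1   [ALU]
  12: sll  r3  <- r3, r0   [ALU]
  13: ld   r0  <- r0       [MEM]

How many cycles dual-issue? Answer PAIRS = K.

[0] i0  add  -- RAW r2
[1] i1  ld  -- RAW r3
[2] i2&i3  xor add  -- dual
[3] i4  sub  -- WAW r3
[4] i5&i6  or st  -- dual
[5] i7&i8  st blt  -- dual
[6] i9  st  -- no-port MEM/MEM
[7] i10  ld  -- WAW r0
[8] i11  or  -- RAW r0
[9] i12&i13  sll ld  -- dual

PAIRS = 4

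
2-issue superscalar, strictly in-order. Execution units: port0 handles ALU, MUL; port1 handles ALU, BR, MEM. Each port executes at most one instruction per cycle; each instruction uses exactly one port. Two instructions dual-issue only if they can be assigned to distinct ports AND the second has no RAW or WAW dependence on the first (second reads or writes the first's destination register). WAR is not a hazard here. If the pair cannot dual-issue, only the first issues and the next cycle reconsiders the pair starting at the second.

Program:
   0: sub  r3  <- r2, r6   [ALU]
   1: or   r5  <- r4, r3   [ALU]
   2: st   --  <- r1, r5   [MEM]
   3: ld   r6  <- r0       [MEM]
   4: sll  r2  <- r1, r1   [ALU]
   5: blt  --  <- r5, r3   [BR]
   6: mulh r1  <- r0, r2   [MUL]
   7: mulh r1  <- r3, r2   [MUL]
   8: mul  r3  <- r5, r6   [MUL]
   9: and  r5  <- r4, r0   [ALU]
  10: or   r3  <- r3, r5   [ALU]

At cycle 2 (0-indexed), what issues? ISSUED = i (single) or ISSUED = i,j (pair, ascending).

c0: i0 sub  RAW r3
c1: i1 or  RAW r5
c2: i2 st  no-port MEM/MEM
c3: i3+i4 ld;sll  dual
c4: i5+i6 blt;mulh  dual
c5: i7 mulh  no-port MUL/MUL
c6: i8+i9 mul;and  dual
c7: i10 or  tail

ISSUED = 2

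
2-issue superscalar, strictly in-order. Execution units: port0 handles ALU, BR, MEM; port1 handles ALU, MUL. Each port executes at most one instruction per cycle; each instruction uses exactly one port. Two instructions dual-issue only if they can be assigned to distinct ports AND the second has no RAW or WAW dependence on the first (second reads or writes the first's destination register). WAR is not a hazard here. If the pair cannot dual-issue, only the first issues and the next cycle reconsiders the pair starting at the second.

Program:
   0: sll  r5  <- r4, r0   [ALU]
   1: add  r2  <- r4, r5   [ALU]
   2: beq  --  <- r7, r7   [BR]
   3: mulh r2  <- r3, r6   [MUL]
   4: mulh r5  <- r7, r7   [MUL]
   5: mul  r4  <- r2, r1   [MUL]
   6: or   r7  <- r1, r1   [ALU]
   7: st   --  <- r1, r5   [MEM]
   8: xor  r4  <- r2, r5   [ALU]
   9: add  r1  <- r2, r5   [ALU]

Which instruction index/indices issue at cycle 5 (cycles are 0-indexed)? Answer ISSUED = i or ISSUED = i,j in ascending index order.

ISSUED = 7,8

c0: i0 sll  RAW r5
c1: i1&i2 add+beq  pair
c2: i3 mulh  no-port MUL/MUL
c3: i4 mulh  no-port MUL/MUL
c4: i5&i6 mul+or  pair
c5: i7&i8 st+xor  pair
c6: i9 add  tail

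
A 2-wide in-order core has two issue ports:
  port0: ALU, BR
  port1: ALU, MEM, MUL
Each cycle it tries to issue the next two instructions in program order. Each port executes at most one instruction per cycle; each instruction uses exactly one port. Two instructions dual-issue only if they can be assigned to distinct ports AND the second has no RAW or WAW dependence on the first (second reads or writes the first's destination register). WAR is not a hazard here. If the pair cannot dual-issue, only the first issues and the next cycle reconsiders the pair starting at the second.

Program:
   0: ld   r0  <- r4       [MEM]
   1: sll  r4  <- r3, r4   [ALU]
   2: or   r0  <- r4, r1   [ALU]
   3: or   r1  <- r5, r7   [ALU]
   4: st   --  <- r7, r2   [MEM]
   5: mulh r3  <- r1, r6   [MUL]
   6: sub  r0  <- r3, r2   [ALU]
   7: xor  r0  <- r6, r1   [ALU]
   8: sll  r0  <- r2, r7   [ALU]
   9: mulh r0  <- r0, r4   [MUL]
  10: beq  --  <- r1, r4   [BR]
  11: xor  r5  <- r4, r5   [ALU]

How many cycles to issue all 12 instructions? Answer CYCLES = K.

  cy0 -> i0/i1 (ld sll) dual
  cy1 -> i2/i3 (or or) dual
  cy2 -> i4 (st) no-port MEM/MUL
  cy3 -> i5 (mulh) RAW r3
  cy4 -> i6 (sub) WAW r0
  cy5 -> i7 (xor) WAW r0
  cy6 -> i8 (sll) RAW+WAW r0
  cy7 -> i9/i10 (mulh beq) dual
  cy8 -> i11 (xor) tail

CYCLES = 9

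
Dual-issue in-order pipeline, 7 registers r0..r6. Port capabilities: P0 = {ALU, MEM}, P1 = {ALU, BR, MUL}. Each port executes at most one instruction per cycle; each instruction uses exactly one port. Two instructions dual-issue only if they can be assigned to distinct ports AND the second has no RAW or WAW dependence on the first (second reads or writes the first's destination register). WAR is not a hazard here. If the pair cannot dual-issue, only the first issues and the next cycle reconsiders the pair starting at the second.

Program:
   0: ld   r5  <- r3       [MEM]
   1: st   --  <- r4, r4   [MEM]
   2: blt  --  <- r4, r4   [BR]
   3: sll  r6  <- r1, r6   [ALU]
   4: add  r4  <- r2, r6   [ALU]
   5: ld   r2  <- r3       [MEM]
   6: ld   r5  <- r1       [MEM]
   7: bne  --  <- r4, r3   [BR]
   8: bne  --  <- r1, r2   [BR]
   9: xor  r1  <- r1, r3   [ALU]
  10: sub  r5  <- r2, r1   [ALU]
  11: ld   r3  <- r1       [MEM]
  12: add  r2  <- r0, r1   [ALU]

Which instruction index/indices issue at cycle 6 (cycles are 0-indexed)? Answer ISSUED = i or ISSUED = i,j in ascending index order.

t=0 i0:ld.MEM ; no-port MEM/MEM
t=1 i1/i2:st.MEM+blt.BR ; dual
t=2 i3:sll.ALU ; RAW r6
t=3 i4/i5:add.ALU+ld.MEM ; dual
t=4 i6/i7:ld.MEM+bne.BR ; dual
t=5 i8/i9:bne.BR+xor.ALU ; dual
t=6 i10/i11:sub.ALU+ld.MEM ; dual
t=7 i12:add.ALU ; tail

ISSUED = 10,11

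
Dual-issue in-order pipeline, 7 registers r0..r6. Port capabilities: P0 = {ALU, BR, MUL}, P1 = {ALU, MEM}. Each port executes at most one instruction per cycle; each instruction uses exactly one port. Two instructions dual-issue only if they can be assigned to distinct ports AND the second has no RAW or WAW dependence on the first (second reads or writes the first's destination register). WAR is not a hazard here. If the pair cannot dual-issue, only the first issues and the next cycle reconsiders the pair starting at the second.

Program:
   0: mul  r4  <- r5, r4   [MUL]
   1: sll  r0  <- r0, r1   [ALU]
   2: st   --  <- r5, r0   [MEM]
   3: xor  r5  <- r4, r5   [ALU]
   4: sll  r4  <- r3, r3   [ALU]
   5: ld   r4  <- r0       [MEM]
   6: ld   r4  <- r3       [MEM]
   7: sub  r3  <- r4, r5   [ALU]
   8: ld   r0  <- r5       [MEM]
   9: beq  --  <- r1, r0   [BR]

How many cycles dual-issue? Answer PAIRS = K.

[0] i0+i1  mul/sll  -- pair
[1] i2+i3  st/xor  -- pair
[2] i4  sll  -- WAW r4
[3] i5  ld  -- no-port MEM/MEM
[4] i6  ld  -- RAW r4
[5] i7+i8  sub/ld  -- pair
[6] i9  beq  -- tail

PAIRS = 3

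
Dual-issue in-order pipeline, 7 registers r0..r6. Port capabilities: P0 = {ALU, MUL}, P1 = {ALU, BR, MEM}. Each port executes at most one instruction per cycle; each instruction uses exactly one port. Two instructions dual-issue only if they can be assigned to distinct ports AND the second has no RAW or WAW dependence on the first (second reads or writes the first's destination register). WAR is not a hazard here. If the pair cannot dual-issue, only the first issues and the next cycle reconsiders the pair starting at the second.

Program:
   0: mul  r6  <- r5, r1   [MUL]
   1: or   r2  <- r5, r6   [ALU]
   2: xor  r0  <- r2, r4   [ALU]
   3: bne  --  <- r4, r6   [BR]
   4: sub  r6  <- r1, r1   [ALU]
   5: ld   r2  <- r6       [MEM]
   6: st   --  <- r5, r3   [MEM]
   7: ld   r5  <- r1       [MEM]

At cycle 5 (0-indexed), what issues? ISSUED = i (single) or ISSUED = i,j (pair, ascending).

ISSUED = 6

t=0 i0:mul ; RAW r6
t=1 i1:or ; RAW r2
t=2 i2,i3:xor;bne ; pair
t=3 i4:sub ; RAW r6
t=4 i5:ld ; no-port MEM/MEM
t=5 i6:st ; no-port MEM/MEM
t=6 i7:ld ; tail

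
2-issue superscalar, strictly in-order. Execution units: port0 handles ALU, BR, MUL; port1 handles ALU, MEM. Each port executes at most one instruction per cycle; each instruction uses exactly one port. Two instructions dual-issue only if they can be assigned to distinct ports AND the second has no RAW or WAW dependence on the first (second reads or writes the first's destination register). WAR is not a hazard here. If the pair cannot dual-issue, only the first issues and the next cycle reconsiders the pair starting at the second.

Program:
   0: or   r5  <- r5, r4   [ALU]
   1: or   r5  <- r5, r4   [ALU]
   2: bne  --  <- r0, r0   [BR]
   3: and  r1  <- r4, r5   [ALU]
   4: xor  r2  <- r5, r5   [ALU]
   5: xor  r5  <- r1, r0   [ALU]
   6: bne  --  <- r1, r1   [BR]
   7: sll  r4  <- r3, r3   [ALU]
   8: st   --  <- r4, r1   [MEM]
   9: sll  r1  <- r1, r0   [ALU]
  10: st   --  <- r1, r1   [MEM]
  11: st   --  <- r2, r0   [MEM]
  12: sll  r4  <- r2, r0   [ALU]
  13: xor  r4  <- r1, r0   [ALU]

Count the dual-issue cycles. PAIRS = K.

  cy0 -> i0 (or) RAW+WAW r5
  cy1 -> i1&i2 (or bne) dual
  cy2 -> i3&i4 (and xor) dual
  cy3 -> i5&i6 (xor bne) dual
  cy4 -> i7 (sll) RAW r4
  cy5 -> i8&i9 (st sll) dual
  cy6 -> i10 (st) no-port MEM/MEM
  cy7 -> i11&i12 (st sll) dual
  cy8 -> i13 (xor) tail

PAIRS = 5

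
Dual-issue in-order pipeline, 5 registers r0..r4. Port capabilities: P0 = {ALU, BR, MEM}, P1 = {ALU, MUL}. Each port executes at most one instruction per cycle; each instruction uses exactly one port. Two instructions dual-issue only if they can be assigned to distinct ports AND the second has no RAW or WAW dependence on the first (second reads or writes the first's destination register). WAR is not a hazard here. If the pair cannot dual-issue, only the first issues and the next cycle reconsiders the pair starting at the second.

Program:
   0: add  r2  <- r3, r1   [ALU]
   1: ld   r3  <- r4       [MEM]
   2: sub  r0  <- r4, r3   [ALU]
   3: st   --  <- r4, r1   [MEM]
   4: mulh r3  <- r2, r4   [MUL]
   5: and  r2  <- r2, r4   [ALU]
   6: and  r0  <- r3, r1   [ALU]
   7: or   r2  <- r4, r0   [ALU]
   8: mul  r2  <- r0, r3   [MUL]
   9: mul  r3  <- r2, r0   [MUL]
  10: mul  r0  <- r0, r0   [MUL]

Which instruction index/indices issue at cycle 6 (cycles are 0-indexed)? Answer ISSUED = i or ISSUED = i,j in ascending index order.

c0: i0+i1 add ld  2-wide
c1: i2+i3 sub st  2-wide
c2: i4+i5 mulh and  2-wide
c3: i6 and  RAW r0
c4: i7 or  WAW r2
c5: i8 mul  no-port MUL/MUL
c6: i9 mul  no-port MUL/MUL
c7: i10 mul  tail

ISSUED = 9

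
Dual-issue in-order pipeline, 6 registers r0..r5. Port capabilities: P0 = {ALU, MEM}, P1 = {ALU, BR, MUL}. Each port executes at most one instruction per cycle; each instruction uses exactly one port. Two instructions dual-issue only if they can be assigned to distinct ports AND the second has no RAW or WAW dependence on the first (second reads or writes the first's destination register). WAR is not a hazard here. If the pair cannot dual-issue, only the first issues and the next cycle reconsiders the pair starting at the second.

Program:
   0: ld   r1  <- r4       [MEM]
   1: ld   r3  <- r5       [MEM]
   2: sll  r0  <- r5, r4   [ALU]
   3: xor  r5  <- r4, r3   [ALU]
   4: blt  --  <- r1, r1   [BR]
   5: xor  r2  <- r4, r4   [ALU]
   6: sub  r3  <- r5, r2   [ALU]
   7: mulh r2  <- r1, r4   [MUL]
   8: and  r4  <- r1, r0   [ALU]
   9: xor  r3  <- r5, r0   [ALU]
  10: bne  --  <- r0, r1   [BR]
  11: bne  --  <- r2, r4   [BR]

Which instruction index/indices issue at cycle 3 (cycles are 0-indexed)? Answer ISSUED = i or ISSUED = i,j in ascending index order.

ISSUED = 5

0. ld.MEM @i0  | no-port MEM/MEM
1. ld.MEM/sll.ALU @i1/i2  | 2-wide
2. xor.ALU/blt.BR @i3/i4  | 2-wide
3. xor.ALU @i5  | RAW r2
4. sub.ALU/mulh.MUL @i6/i7  | 2-wide
5. and.ALU/xor.ALU @i8/i9  | 2-wide
6. bne.BR @i10  | no-port BR/BR
7. bne.BR @i11  | tail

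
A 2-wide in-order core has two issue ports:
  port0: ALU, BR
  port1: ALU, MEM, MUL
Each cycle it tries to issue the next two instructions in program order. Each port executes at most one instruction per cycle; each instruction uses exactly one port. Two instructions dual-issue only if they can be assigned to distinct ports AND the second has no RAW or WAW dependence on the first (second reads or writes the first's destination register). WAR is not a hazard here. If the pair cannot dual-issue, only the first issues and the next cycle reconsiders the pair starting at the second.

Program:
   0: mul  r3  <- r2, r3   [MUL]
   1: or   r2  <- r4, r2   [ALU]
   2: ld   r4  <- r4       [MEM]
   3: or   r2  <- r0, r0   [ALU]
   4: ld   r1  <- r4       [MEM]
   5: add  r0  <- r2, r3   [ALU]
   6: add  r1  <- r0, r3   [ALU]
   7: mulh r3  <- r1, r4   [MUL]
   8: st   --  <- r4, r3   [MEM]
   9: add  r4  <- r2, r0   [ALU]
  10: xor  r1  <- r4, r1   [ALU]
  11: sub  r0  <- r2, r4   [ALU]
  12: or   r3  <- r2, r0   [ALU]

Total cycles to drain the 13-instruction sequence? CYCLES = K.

c0: i0/i1 mul or  2-wide
c1: i2/i3 ld or  2-wide
c2: i4/i5 ld add  2-wide
c3: i6 add  RAW r1
c4: i7 mulh  no-port MUL/MEM
c5: i8/i9 st add  2-wide
c6: i10/i11 xor sub  2-wide
c7: i12 or  tail

CYCLES = 8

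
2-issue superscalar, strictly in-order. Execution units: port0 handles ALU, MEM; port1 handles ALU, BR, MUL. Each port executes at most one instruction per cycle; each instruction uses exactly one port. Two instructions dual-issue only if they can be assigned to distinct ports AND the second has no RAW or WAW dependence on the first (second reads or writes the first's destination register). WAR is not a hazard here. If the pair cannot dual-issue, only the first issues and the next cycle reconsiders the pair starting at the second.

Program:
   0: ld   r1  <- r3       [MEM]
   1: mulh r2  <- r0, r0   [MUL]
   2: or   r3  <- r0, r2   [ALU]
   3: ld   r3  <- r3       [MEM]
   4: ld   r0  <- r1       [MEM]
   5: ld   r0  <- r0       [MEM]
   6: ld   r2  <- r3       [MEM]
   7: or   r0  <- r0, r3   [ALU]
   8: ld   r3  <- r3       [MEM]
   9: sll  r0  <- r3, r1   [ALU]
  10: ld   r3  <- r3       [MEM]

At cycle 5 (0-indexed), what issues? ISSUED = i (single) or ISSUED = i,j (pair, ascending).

  cy0 -> i0&i1 (ld.MEM/mulh.MUL) 2-wide
  cy1 -> i2 (or.ALU) RAW+WAW r3
  cy2 -> i3 (ld.MEM) no-port MEM/MEM
  cy3 -> i4 (ld.MEM) no-port MEM/MEM
  cy4 -> i5 (ld.MEM) no-port MEM/MEM
  cy5 -> i6&i7 (ld.MEM/or.ALU) 2-wide
  cy6 -> i8 (ld.MEM) RAW r3
  cy7 -> i9&i10 (sll.ALU/ld.MEM) 2-wide

ISSUED = 6,7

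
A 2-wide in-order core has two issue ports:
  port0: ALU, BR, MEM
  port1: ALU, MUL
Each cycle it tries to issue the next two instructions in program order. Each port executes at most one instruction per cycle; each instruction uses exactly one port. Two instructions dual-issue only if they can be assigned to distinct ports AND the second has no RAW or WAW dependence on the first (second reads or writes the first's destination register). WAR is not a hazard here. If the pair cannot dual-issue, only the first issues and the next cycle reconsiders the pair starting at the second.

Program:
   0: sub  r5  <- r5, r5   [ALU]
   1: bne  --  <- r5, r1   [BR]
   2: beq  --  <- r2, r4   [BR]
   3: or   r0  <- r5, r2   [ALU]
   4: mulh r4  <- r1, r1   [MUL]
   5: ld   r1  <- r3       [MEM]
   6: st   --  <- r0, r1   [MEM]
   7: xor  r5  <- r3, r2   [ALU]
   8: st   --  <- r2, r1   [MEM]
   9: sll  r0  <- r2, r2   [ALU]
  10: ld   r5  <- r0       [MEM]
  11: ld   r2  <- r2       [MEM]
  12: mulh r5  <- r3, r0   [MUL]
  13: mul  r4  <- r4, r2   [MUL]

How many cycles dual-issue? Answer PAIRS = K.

PAIRS = 5

c0: i0 sub  RAW r5
c1: i1 bne  no-port BR/BR
c2: i2&i3 beq or  dual
c3: i4&i5 mulh ld  dual
c4: i6&i7 st xor  dual
c5: i8&i9 st sll  dual
c6: i10 ld  no-port MEM/MEM
c7: i11&i12 ld mulh  dual
c8: i13 mul  tail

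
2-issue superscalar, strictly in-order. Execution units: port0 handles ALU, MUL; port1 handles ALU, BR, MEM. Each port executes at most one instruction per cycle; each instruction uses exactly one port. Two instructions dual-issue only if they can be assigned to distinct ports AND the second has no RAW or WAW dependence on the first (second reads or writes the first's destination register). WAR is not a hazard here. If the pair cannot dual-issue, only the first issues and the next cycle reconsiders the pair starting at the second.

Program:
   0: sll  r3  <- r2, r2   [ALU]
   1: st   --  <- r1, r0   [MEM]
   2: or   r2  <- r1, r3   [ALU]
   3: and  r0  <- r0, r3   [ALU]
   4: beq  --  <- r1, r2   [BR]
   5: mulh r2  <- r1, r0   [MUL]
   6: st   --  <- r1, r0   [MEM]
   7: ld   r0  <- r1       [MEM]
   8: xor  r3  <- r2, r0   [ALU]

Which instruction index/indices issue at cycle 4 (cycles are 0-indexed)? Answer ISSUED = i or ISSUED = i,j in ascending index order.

ISSUED = 7

[0] i0&i1  sll.ALU st.MEM  -- pair
[1] i2&i3  or.ALU and.ALU  -- pair
[2] i4&i5  beq.BR mulh.MUL  -- pair
[3] i6  st.MEM  -- no-port MEM/MEM
[4] i7  ld.MEM  -- RAW r0
[5] i8  xor.ALU  -- tail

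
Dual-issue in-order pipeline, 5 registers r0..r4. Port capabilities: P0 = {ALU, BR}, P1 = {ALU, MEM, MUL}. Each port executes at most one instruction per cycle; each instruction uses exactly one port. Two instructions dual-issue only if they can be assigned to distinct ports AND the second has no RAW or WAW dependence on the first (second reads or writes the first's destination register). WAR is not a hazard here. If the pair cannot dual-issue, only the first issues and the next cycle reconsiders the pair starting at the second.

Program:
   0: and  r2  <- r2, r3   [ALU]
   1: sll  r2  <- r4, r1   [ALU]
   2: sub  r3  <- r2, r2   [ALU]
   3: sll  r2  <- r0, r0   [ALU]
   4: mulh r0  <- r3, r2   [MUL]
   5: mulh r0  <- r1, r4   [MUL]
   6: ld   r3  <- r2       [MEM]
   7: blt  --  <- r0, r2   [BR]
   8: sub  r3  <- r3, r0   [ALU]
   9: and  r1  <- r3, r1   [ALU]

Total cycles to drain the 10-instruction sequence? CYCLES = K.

CYCLES = 8

c0: i0 and.ALU  WAW r2
c1: i1 sll.ALU  RAW r2
c2: i2&i3 sub.ALU;sll.ALU  2-wide
c3: i4 mulh.MUL  no-port MUL/MUL
c4: i5 mulh.MUL  no-port MUL/MEM
c5: i6&i7 ld.MEM;blt.BR  2-wide
c6: i8 sub.ALU  RAW r3
c7: i9 and.ALU  tail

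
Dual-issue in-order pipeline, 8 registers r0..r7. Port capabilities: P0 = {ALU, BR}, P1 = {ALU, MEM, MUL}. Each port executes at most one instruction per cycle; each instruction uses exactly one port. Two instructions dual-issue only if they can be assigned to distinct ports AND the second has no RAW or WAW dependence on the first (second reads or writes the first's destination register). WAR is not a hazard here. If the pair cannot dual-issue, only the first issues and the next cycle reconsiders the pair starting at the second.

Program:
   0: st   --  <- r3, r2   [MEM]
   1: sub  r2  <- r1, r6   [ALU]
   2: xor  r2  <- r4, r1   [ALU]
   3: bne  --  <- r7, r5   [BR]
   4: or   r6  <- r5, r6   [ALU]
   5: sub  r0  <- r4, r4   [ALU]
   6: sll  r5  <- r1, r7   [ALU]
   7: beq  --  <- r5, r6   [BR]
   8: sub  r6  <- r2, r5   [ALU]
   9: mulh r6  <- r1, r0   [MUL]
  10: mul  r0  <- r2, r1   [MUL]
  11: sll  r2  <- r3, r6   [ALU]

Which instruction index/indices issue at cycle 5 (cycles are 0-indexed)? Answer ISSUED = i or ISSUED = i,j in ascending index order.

ISSUED = 9

0. st sub @i0/i1  | dual
1. xor bne @i2/i3  | dual
2. or sub @i4/i5  | dual
3. sll @i6  | RAW r5
4. beq sub @i7/i8  | dual
5. mulh @i9  | no-port MUL/MUL
6. mul sll @i10/i11  | dual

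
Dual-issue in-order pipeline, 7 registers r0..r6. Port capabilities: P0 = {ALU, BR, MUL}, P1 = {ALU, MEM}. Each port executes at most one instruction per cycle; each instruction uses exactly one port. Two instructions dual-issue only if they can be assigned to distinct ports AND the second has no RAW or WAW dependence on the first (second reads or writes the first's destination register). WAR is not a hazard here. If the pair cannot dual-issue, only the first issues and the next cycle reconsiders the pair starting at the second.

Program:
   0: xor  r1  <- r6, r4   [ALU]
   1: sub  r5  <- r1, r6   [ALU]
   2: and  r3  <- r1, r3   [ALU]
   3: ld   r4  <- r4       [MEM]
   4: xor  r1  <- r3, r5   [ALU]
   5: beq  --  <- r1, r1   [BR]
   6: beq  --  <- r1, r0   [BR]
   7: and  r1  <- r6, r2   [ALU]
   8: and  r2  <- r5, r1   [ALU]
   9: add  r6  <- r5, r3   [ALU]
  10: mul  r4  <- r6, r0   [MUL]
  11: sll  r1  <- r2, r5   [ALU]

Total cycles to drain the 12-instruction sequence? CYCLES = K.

CYCLES = 7

t=0 i0:xor.ALU ; RAW r1
t=1 i1,i2:sub.ALU/and.ALU ; pair
t=2 i3,i4:ld.MEM/xor.ALU ; pair
t=3 i5:beq.BR ; no-port BR/BR
t=4 i6,i7:beq.BR/and.ALU ; pair
t=5 i8,i9:and.ALU/add.ALU ; pair
t=6 i10,i11:mul.MUL/sll.ALU ; pair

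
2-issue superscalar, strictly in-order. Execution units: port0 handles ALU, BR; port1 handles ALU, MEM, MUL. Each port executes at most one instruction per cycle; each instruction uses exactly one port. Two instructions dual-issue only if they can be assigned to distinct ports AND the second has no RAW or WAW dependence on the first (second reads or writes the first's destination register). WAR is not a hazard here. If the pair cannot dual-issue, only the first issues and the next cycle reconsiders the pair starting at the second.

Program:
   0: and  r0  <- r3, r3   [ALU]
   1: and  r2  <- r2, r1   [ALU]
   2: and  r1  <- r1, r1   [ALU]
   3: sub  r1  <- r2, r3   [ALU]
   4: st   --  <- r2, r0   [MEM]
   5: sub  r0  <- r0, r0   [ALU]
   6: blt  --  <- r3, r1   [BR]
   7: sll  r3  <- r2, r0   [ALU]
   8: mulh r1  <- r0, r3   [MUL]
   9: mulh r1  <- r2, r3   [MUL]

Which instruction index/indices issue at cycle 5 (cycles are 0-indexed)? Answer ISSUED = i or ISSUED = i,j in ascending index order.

ISSUED = 8

  cy0 -> i0+i1 (and.ALU/and.ALU) 2-wide
  cy1 -> i2 (and.ALU) WAW r1
  cy2 -> i3+i4 (sub.ALU/st.MEM) 2-wide
  cy3 -> i5+i6 (sub.ALU/blt.BR) 2-wide
  cy4 -> i7 (sll.ALU) RAW r3
  cy5 -> i8 (mulh.MUL) no-port MUL/MUL
  cy6 -> i9 (mulh.MUL) tail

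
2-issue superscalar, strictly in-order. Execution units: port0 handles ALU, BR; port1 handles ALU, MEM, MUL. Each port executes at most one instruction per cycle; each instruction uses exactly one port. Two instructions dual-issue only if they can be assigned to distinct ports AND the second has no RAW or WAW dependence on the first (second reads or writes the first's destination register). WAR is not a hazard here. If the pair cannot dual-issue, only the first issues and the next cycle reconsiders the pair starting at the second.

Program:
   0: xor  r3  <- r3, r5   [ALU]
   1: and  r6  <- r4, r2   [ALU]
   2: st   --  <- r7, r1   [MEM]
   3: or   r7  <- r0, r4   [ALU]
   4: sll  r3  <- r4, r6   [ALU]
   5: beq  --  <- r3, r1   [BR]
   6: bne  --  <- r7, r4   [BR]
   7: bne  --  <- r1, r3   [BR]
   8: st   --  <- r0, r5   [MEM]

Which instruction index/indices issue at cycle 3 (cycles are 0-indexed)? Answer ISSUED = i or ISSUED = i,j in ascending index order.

#0 head=0: xor;and i0/i1 2-wide
#1 head=2: st;or i2/i3 2-wide
#2 head=4: sll i4 RAW r3
#3 head=5: beq i5 no-port BR/BR
#4 head=6: bne i6 no-port BR/BR
#5 head=7: bne;st i7/i8 2-wide

ISSUED = 5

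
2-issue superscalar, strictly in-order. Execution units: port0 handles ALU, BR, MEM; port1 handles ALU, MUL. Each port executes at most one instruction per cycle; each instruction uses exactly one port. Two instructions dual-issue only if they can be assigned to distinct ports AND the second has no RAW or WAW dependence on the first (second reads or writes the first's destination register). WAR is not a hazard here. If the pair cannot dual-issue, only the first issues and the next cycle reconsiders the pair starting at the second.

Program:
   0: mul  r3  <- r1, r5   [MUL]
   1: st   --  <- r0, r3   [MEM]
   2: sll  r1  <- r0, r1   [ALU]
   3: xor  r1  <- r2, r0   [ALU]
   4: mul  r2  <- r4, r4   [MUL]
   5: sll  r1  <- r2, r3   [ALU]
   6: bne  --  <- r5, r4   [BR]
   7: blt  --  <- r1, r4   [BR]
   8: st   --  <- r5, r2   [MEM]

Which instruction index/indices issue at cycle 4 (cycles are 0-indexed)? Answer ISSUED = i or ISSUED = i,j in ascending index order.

ISSUED = 7

0. mul.MUL @i0  | RAW r3
1. st.MEM sll.ALU @i1,i2  | dual
2. xor.ALU mul.MUL @i3,i4  | dual
3. sll.ALU bne.BR @i5,i6  | dual
4. blt.BR @i7  | no-port BR/MEM
5. st.MEM @i8  | tail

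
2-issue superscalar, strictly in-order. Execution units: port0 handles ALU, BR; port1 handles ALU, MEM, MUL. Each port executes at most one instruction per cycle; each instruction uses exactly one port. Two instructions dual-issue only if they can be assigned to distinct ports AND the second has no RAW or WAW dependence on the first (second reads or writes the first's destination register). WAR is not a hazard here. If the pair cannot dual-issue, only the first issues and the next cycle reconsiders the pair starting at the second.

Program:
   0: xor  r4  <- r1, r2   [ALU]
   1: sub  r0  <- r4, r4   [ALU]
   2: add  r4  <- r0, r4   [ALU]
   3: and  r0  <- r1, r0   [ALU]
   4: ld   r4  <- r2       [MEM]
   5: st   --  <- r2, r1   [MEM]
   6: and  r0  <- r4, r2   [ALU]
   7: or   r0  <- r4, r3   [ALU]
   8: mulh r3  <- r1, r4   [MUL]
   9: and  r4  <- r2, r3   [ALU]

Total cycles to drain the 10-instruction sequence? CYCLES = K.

CYCLES = 7

#0 head=0: xor i0 RAW r4
#1 head=1: sub i1 RAW r0
#2 head=2: add;and i2,i3 dual
#3 head=4: ld i4 no-port MEM/MEM
#4 head=5: st;and i5,i6 dual
#5 head=7: or;mulh i7,i8 dual
#6 head=9: and i9 tail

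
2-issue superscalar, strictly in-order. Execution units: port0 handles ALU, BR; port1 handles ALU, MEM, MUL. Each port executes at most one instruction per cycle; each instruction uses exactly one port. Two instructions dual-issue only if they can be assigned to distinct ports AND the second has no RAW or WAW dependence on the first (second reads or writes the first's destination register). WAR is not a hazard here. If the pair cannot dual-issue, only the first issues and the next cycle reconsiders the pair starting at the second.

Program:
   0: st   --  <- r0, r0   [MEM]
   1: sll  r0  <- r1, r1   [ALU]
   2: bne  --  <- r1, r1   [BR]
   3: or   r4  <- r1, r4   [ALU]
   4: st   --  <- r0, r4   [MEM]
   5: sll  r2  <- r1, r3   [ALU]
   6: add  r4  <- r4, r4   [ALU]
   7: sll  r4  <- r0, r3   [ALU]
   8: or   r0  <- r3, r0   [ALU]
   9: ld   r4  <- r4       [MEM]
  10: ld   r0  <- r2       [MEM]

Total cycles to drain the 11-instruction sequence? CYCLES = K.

CYCLES = 7

  cy0 -> i0/i1 (st;sll) dual
  cy1 -> i2/i3 (bne;or) dual
  cy2 -> i4/i5 (st;sll) dual
  cy3 -> i6 (add) WAW r4
  cy4 -> i7/i8 (sll;or) dual
  cy5 -> i9 (ld) no-port MEM/MEM
  cy6 -> i10 (ld) tail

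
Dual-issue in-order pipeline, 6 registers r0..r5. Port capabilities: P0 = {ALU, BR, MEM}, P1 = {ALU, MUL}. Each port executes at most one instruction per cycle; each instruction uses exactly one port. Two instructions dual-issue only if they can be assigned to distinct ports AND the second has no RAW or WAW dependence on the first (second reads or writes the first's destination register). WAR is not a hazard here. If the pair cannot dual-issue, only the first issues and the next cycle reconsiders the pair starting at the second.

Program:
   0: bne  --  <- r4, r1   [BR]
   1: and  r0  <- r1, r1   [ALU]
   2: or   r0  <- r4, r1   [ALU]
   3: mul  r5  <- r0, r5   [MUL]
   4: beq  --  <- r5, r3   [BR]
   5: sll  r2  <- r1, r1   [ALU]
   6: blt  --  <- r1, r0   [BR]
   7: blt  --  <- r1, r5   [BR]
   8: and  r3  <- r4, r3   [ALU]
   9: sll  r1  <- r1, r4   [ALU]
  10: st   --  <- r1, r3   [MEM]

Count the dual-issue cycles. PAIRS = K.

PAIRS = 3

0. bne and @i0+i1  | dual
1. or @i2  | RAW r0
2. mul @i3  | RAW r5
3. beq sll @i4+i5  | dual
4. blt @i6  | no-port BR/BR
5. blt and @i7+i8  | dual
6. sll @i9  | RAW r1
7. st @i10  | tail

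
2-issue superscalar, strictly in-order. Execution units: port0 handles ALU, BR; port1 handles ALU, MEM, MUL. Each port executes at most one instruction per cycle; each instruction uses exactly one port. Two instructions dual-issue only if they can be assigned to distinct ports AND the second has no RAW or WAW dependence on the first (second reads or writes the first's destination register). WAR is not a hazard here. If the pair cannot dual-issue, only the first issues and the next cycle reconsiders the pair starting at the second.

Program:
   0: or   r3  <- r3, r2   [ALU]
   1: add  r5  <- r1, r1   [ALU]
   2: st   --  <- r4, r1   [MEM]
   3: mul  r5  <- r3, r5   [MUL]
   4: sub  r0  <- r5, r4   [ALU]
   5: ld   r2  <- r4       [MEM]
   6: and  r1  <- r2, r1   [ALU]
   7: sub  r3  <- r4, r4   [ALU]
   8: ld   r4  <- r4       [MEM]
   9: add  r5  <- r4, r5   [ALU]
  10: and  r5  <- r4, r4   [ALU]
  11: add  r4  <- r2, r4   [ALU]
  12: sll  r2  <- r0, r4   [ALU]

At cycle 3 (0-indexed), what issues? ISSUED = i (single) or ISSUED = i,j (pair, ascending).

[0] i0+i1  or+add  -- pair
[1] i2  st  -- no-port MEM/MUL
[2] i3  mul  -- RAW r5
[3] i4+i5  sub+ld  -- pair
[4] i6+i7  and+sub  -- pair
[5] i8  ld  -- RAW r4
[6] i9  add  -- WAW r5
[7] i10+i11  and+add  -- pair
[8] i12  sll  -- tail

ISSUED = 4,5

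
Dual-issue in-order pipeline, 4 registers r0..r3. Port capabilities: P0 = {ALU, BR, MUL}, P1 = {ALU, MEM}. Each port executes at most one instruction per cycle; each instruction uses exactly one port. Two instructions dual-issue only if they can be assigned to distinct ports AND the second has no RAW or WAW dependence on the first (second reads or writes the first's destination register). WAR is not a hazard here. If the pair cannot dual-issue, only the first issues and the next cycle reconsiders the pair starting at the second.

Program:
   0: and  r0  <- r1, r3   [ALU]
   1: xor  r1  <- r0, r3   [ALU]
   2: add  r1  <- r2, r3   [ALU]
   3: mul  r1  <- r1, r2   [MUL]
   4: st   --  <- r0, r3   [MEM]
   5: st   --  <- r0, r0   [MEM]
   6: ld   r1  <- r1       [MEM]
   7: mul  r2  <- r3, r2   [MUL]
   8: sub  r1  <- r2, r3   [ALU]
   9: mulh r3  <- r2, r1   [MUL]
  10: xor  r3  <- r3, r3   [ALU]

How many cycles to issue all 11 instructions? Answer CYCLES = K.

t=0 i0:and.ALU ; RAW r0
t=1 i1:xor.ALU ; WAW r1
t=2 i2:add.ALU ; RAW+WAW r1
t=3 i3+i4:mul.MUL/st.MEM ; 2-wide
t=4 i5:st.MEM ; no-port MEM/MEM
t=5 i6+i7:ld.MEM/mul.MUL ; 2-wide
t=6 i8:sub.ALU ; RAW r1
t=7 i9:mulh.MUL ; RAW+WAW r3
t=8 i10:xor.ALU ; tail

CYCLES = 9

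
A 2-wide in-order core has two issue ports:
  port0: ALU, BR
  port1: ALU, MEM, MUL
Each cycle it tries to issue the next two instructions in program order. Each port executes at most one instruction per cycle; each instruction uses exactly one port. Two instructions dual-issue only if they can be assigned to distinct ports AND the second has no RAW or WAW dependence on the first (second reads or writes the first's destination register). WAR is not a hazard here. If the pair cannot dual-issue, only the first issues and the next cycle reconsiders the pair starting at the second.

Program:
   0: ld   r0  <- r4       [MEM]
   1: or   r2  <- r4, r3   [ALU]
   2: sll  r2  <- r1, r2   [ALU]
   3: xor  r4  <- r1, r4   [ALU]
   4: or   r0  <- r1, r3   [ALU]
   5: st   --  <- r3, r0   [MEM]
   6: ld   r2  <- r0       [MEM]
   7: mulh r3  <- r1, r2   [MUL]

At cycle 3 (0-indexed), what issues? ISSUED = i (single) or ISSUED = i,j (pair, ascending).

ISSUED = 5

c0: i0&i1 ld+or  2-wide
c1: i2&i3 sll+xor  2-wide
c2: i4 or  RAW r0
c3: i5 st  no-port MEM/MEM
c4: i6 ld  no-port MEM/MUL
c5: i7 mulh  tail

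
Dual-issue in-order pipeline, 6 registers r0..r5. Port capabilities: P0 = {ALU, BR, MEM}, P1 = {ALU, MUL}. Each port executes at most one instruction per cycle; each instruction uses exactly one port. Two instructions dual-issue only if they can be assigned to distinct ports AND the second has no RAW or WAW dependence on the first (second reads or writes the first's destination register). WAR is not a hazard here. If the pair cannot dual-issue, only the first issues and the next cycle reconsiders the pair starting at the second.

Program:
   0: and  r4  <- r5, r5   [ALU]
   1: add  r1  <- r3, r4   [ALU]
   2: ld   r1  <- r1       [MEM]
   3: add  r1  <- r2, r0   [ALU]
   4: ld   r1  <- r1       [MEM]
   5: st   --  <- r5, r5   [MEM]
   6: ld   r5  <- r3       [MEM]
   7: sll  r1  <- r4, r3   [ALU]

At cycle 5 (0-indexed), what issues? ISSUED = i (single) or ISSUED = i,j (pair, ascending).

t=0 i0:and ; RAW r4
t=1 i1:add ; RAW+WAW r1
t=2 i2:ld ; WAW r1
t=3 i3:add ; RAW+WAW r1
t=4 i4:ld ; no-port MEM/MEM
t=5 i5:st ; no-port MEM/MEM
t=6 i6&i7:ld sll ; pair

ISSUED = 5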